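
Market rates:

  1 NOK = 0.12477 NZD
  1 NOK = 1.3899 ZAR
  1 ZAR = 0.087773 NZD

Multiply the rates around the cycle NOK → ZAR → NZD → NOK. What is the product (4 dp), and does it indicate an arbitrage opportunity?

0.9778 (arbitrage exists)

Around NOK → ZAR → NZD → NOK: 1 × 1.3899 × 0.087773 ÷ 0.12477 = 0.977765
Product < 1; profitable direction is NOK → NZD → ZAR → NOK.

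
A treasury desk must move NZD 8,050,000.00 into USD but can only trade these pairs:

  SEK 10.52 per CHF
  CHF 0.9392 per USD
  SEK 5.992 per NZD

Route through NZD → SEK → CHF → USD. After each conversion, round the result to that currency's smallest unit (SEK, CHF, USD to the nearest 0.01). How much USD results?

USD 4,881,956.01

NZD 8,050,000.00 × 5.992 = SEK 48,235,600.00
SEK 48,235,600.00 ÷ 10.52 = CHF 4,585,133.08
CHF 4,585,133.08 ÷ 0.9392 = USD 4,881,956.01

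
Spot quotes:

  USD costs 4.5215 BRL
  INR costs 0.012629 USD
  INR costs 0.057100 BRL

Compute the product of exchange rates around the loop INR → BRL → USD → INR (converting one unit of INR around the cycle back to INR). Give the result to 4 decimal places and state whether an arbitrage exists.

1.0000 (no arbitrage)

Around INR → BRL → USD → INR: 1 × 0.057100 ÷ 4.5215 ÷ 0.012629 = 0.999965
Product ≈ 1 (deviation 0.004%, within rounding noise).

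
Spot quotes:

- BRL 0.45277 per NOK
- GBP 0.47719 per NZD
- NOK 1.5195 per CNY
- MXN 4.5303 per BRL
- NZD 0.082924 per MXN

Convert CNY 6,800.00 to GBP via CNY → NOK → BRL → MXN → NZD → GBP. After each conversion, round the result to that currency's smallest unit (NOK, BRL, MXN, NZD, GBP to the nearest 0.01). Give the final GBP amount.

GBP 838.66

CNY 6,800.00 × 1.5195 = NOK 10,332.60
NOK 10,332.60 × 0.45277 = BRL 4,678.29
BRL 4,678.29 × 4.5303 = MXN 21,194.06
MXN 21,194.06 × 0.082924 = NZD 1,757.50
NZD 1,757.50 × 0.47719 = GBP 838.66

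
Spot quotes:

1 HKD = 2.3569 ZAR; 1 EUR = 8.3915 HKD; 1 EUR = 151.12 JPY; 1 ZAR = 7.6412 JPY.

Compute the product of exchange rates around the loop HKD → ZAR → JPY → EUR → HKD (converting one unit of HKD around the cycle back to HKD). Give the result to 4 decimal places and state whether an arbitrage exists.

Around HKD → ZAR → JPY → EUR → HKD: 1 × 2.3569 × 7.6412 ÷ 151.12 × 8.3915 = 1.000047
Product ≈ 1 (deviation 0.005%, within rounding noise).

1.0000 (no arbitrage)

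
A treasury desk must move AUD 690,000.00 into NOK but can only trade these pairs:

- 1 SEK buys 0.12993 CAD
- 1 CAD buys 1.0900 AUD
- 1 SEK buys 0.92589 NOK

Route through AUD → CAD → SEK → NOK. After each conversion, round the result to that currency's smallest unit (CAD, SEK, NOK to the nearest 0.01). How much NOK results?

NOK 4,510,997.08

AUD 690,000.00 ÷ 1.0900 = CAD 633,027.52
CAD 633,027.52 ÷ 0.12993 = SEK 4,872,065.88
SEK 4,872,065.88 × 0.92589 = NOK 4,510,997.08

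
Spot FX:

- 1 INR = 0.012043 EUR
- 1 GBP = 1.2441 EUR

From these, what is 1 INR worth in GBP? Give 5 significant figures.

1 INR × 0.012043 = 0.012043 EUR
0.012043 EUR ÷ 1.2441 = 0.00968009 GBP

INR/GBP = 0.0096801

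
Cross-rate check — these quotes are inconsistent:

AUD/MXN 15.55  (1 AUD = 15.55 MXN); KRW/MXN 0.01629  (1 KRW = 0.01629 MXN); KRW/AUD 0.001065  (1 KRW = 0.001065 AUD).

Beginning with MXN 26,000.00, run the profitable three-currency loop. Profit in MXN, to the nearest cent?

Profit: MXN 432.14

Profitable loop is MXN → KRW → AUD → MXN:
MXN 26,000.00 ÷ 0.01629 = KRW 1,596,071
KRW 1,596,071 × 0.001065 = AUD 1,699.82
AUD 1,699.82 × 15.55 = MXN 26,432.14
Profit = MXN 26,432.14 − MXN 26,000.00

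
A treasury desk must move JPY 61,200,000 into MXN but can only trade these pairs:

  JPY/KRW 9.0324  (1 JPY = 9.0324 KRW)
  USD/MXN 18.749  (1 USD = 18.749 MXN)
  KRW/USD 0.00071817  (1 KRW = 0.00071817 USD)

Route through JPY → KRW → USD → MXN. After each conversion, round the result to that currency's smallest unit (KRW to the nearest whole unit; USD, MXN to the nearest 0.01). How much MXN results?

JPY 61,200,000 × 9.0324 = KRW 552,782,880
KRW 552,782,880 × 0.00071817 = USD 396,992.08
USD 396,992.08 × 18.749 = MXN 7,443,204.51

MXN 7,443,204.51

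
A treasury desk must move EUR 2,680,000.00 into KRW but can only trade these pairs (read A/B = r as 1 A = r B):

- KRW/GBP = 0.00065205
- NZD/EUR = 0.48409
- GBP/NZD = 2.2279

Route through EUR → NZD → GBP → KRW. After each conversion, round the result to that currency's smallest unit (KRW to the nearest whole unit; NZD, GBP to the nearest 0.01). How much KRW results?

KRW 3,810,939,805

EUR 2,680,000.00 ÷ 0.48409 = NZD 5,536,160.63
NZD 5,536,160.63 ÷ 2.2279 = GBP 2,484,923.30
GBP 2,484,923.30 ÷ 0.00065205 = KRW 3,810,939,805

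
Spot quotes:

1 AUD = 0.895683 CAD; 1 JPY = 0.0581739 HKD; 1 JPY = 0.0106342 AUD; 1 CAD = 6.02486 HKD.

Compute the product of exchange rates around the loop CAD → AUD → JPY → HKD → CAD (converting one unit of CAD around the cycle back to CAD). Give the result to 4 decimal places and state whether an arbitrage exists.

1.0137 (arbitrage exists)

Around CAD → AUD → JPY → HKD → CAD: 1 ÷ 0.895683 ÷ 0.0106342 × 0.0581739 ÷ 6.02486 = 1.013729
Product > 1; profitable direction is CAD → AUD → JPY → HKD → CAD.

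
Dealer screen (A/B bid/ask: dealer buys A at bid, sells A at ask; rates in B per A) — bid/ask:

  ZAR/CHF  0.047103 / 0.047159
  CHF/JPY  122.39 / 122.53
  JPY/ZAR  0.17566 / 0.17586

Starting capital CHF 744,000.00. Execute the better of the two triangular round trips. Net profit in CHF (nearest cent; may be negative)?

Best loop CHF → JPY → ZAR → CHF:
CHF 744,000.00 × 122.39 (sell CHF at bid) = JPY 91,058,160
JPY 91,058,160 × 0.17566 (sell JPY at bid) = ZAR 15,995,276.39
ZAR 15,995,276.39 × 0.047103 (sell ZAR at bid) = CHF 753,425.50

Net profit: CHF 9,425.50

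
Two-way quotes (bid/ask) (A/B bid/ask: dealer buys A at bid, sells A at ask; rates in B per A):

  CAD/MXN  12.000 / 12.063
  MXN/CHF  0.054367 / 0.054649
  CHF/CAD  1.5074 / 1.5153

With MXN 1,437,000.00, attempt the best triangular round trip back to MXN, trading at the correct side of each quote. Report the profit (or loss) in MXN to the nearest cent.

Best loop MXN → CAD → CHF → MXN:
MXN 1,437,000.00 ÷ 12.063 (buy CAD at ask) = CAD 119,124.60
CAD 119,124.60 ÷ 1.5153 (buy CHF at ask) = CHF 78,614.53
CHF 78,614.53 ÷ 0.054649 (buy MXN at ask) = MXN 1,438,535.55

Net profit: MXN 1,535.55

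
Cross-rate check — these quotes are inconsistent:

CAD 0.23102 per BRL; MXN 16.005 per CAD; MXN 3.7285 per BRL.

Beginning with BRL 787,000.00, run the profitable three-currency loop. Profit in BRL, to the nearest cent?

Profitable loop is BRL → MXN → CAD → BRL:
BRL 787,000.00 × 3.7285 = MXN 2,934,329.50
MXN 2,934,329.50 ÷ 16.005 = CAD 183,338.30
CAD 183,338.30 ÷ 0.23102 = BRL 793,603.59
Profit = BRL 793,603.59 − BRL 787,000.00

Profit: BRL 6,603.59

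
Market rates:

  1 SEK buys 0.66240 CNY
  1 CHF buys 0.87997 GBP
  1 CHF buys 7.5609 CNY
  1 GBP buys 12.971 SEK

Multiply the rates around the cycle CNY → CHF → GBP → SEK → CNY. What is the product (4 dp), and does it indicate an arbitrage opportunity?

1.0000 (no arbitrage)

Around CNY → CHF → GBP → SEK → CNY: 1 ÷ 7.5609 × 0.87997 × 12.971 × 0.66240 = 0.999973
Product ≈ 1 (deviation 0.003%, within rounding noise).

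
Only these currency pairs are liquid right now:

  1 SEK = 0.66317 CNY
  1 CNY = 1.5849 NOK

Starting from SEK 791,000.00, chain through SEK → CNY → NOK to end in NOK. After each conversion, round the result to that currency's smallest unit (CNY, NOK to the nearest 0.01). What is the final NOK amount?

SEK 791,000.00 × 0.66317 = CNY 524,567.47
CNY 524,567.47 × 1.5849 = NOK 831,386.98

NOK 831,386.98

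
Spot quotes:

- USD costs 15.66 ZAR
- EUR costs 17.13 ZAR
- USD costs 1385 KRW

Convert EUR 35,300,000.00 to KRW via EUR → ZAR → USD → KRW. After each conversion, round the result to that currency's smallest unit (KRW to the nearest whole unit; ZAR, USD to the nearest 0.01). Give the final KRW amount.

EUR 35,300,000.00 × 17.13 = ZAR 604,689,000.00
ZAR 604,689,000.00 ÷ 15.66 = USD 38,613,601.53
USD 38,613,601.53 × 1385 = KRW 53,479,838,119

KRW 53,479,838,119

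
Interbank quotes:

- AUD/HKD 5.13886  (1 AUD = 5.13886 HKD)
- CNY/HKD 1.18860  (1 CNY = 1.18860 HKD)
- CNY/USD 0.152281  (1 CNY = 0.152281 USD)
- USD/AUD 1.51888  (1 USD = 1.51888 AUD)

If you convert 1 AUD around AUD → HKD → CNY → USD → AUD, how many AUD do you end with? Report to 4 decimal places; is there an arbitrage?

Around AUD → HKD → CNY → USD → AUD: 1 × 5.13886 ÷ 1.18860 × 0.152281 × 1.51888 = 1.000001
Product ≈ 1 (deviation 0.000%, within rounding noise).

1.0000 (no arbitrage)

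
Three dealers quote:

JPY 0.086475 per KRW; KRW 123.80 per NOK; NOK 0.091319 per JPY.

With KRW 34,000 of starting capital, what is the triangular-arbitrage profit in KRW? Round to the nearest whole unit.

Profit: KRW 778

Profitable loop is KRW → NOK → JPY → KRW:
KRW 34,000 ÷ 123.80 = NOK 274.64
NOK 274.64 ÷ 0.091319 = JPY 3,007
JPY 3,007 ÷ 0.086475 = KRW 34,778
Profit = KRW 34,778 − KRW 34,000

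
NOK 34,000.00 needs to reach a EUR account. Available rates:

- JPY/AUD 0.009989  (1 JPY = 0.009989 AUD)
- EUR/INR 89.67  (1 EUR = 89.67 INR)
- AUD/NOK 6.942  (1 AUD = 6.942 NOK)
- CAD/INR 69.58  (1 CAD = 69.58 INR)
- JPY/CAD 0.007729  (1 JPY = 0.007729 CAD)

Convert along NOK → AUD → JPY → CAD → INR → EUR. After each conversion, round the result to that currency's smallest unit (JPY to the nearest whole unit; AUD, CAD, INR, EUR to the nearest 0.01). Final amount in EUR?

NOK 34,000.00 ÷ 6.942 = AUD 4,897.72
AUD 4,897.72 ÷ 0.009989 = JPY 490,311
JPY 490,311 × 0.007729 = CAD 3,789.61
CAD 3,789.61 × 69.58 = INR 263,681.06
INR 263,681.06 ÷ 89.67 = EUR 2,940.57

EUR 2,940.57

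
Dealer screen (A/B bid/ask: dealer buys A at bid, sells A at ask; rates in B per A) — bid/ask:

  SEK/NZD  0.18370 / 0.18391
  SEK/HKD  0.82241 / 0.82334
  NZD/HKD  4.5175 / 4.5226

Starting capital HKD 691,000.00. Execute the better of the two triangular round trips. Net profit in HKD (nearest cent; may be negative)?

Net profit: HKD 5,475.99

Best loop HKD → SEK → NZD → HKD:
HKD 691,000.00 ÷ 0.82334 (buy SEK at ask) = SEK 839,264.46
SEK 839,264.46 × 0.18370 (sell SEK at bid) = NZD 154,172.88
NZD 154,172.88 × 4.5175 (sell NZD at bid) = HKD 696,475.99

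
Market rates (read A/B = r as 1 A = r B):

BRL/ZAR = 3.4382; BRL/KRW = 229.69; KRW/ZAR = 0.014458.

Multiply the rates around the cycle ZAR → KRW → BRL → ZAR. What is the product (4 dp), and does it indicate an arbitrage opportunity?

1.0353 (arbitrage exists)

Around ZAR → KRW → BRL → ZAR: 1 ÷ 0.014458 ÷ 229.69 × 3.4382 = 1.035335
Product > 1; profitable direction is ZAR → KRW → BRL → ZAR.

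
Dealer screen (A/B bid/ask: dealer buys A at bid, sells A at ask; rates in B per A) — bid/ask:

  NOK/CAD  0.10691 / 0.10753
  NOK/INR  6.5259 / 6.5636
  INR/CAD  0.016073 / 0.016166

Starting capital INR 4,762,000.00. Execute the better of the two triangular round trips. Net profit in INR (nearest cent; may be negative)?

Best loop INR → NOK → CAD → INR:
INR 4,762,000.00 ÷ 6.5636 (buy NOK at ask) = NOK 725,516.48
NOK 725,516.48 × 0.10691 (sell NOK at bid) = CAD 77,564.97
CAD 77,564.97 ÷ 0.016166 (buy INR at ask) = INR 4,798,030.89

Net profit: INR 36,030.89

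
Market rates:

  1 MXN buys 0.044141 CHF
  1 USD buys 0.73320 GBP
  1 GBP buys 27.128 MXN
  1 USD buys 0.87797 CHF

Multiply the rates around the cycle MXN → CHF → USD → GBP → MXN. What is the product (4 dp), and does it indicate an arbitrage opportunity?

Around MXN → CHF → USD → GBP → MXN: 1 × 0.044141 ÷ 0.87797 × 0.73320 × 27.128 = 1.000006
Product ≈ 1 (deviation 0.001%, within rounding noise).

1.0000 (no arbitrage)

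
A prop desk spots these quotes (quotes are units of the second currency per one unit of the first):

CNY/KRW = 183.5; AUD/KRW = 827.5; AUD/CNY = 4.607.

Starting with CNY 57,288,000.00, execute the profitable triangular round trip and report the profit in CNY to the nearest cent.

Profitable loop is CNY → KRW → AUD → CNY:
CNY 57,288,000.00 × 183.5 = KRW 10,512,348,000
KRW 10,512,348,000 ÷ 827.5 = AUD 12,703,743.81
AUD 12,703,743.81 × 4.607 = CNY 58,526,147.72
Profit = CNY 58,526,147.72 − CNY 57,288,000.00

Profit: CNY 1,238,147.72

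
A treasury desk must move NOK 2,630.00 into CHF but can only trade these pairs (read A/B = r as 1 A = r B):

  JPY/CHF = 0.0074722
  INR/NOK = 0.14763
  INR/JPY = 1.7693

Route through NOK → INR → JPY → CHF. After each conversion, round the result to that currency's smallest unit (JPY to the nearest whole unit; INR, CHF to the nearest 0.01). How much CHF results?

CHF 235.52

NOK 2,630.00 ÷ 0.14763 = INR 17,814.81
INR 17,814.81 × 1.7693 = JPY 31,520
JPY 31,520 × 0.0074722 = CHF 235.52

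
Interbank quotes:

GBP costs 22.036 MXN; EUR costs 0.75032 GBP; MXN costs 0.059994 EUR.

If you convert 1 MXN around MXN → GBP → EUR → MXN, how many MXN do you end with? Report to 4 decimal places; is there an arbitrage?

Around MXN → GBP → EUR → MXN: 1 ÷ 22.036 ÷ 0.75032 ÷ 0.059994 = 1.008122
Product > 1; profitable direction is MXN → GBP → EUR → MXN.

1.0081 (arbitrage exists)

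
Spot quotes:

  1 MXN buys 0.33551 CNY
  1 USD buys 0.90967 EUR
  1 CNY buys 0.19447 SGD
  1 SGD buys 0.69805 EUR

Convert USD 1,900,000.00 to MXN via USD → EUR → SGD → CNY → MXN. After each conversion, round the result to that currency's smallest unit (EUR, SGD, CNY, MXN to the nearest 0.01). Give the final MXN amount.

MXN 37,948,346.64

USD 1,900,000.00 × 0.90967 = EUR 1,728,373.00
EUR 1,728,373.00 ÷ 0.69805 = SGD 2,476,001.72
SGD 2,476,001.72 ÷ 0.19447 = CNY 12,732,049.78
CNY 12,732,049.78 ÷ 0.33551 = MXN 37,948,346.64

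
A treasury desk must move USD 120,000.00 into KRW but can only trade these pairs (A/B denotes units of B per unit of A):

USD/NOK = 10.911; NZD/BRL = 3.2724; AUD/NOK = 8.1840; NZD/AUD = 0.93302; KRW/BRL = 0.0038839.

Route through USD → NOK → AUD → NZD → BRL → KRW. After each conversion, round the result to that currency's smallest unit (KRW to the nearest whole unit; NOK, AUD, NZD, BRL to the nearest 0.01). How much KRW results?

KRW 144,473,297

USD 120,000.00 × 10.911 = NOK 1,309,320.00
NOK 1,309,320.00 ÷ 8.1840 = AUD 159,985.34
AUD 159,985.34 ÷ 0.93302 = NZD 171,470.43
NZD 171,470.43 × 3.2724 = BRL 561,119.84
BRL 561,119.84 ÷ 0.0038839 = KRW 144,473,297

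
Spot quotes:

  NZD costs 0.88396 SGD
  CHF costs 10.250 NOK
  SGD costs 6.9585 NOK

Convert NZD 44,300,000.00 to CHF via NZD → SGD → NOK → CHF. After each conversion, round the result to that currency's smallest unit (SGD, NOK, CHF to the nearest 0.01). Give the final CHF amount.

NZD 44,300,000.00 × 0.88396 = SGD 39,159,428.00
SGD 39,159,428.00 × 6.9585 = NOK 272,490,879.74
NOK 272,490,879.74 ÷ 10.250 = CHF 26,584,476.07

CHF 26,584,476.07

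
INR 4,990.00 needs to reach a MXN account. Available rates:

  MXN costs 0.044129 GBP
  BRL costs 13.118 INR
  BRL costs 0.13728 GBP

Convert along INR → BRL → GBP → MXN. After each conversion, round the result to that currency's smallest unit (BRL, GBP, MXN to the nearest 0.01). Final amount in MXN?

MXN 1,183.35

INR 4,990.00 ÷ 13.118 = BRL 380.39
BRL 380.39 × 0.13728 = GBP 52.22
GBP 52.22 ÷ 0.044129 = MXN 1,183.35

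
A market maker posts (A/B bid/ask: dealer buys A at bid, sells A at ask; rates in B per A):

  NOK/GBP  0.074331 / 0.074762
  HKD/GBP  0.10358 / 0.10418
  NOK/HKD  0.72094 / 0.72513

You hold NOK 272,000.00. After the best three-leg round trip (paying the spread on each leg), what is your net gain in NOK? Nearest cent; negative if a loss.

Best loop NOK → HKD → GBP → NOK:
NOK 272,000.00 × 0.72094 (sell NOK at bid) = HKD 196,095.68
HKD 196,095.68 × 0.10358 (sell HKD at bid) = GBP 20,311.59
GBP 20,311.59 ÷ 0.074762 (buy NOK at ask) = NOK 271,683.35

Net result: NOK -316.65 (no profitable arbitrage after spreads)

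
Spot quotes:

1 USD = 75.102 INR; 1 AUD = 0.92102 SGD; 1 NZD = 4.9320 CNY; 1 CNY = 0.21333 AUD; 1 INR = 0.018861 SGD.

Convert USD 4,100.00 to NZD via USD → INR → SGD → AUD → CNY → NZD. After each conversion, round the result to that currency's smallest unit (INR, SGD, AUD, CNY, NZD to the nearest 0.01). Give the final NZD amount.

NZD 5,993.17

USD 4,100.00 × 75.102 = INR 307,918.20
INR 307,918.20 × 0.018861 = SGD 5,807.65
SGD 5,807.65 ÷ 0.92102 = AUD 6,305.67
AUD 6,305.67 ÷ 0.21333 = CNY 29,558.29
CNY 29,558.29 ÷ 4.9320 = NZD 5,993.17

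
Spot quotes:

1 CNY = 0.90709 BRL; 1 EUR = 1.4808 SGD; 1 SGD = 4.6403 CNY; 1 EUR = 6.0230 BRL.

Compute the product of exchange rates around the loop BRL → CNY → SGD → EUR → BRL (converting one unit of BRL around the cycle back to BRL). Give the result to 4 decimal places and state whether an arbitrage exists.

0.9663 (arbitrage exists)

Around BRL → CNY → SGD → EUR → BRL: 1 ÷ 0.90709 ÷ 4.6403 ÷ 1.4808 × 6.0230 = 0.966318
Product < 1; profitable direction is BRL → EUR → SGD → CNY → BRL.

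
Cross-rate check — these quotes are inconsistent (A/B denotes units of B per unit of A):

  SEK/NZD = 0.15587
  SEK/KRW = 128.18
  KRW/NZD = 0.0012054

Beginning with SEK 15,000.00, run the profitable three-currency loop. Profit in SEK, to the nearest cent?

Profit: SEK 132.21

Profitable loop is SEK → NZD → KRW → SEK:
SEK 15,000.00 × 0.15587 = NZD 2,338.05
NZD 2,338.05 ÷ 0.0012054 = KRW 1,939,647
KRW 1,939,647 ÷ 128.18 = SEK 15,132.21
Profit = SEK 15,132.21 − SEK 15,000.00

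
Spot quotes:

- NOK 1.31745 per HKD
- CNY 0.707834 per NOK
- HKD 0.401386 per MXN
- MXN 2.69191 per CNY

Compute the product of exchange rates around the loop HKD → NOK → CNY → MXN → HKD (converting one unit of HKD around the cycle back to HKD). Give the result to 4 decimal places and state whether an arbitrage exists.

1.0076 (arbitrage exists)

Around HKD → NOK → CNY → MXN → HKD: 1 × 1.31745 × 0.707834 × 2.69191 × 0.401386 = 1.007600
Product > 1; profitable direction is HKD → NOK → CNY → MXN → HKD.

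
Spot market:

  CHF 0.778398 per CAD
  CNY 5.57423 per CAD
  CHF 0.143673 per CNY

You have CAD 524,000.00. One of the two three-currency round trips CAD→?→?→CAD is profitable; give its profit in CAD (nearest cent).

Profit: CAD 15,125.18

Profitable loop is CAD → CNY → CHF → CAD:
CAD 524,000.00 × 5.57423 = CNY 2,920,896.52
CNY 2,920,896.52 × 0.143673 = CHF 419,653.97
CHF 419,653.97 ÷ 0.778398 = CAD 539,125.18
Profit = CAD 539,125.18 − CAD 524,000.00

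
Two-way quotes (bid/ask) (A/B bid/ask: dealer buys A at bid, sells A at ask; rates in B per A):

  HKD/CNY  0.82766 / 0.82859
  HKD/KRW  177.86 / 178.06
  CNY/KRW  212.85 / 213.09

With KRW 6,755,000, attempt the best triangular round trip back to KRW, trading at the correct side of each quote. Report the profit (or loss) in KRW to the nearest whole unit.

Best loop KRW → CNY → HKD → KRW:
KRW 6,755,000 ÷ 213.09 (buy CNY at ask) = CNY 31,700.22
CNY 31,700.22 ÷ 0.82859 (buy HKD at ask) = HKD 38,258.03
HKD 38,258.03 × 177.86 (sell HKD at bid) = KRW 6,804,573

Net profit: KRW 49,573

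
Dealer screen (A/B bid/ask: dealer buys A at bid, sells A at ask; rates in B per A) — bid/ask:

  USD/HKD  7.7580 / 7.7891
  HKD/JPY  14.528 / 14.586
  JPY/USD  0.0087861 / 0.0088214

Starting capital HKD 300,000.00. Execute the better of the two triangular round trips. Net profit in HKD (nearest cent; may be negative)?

Best loop HKD → USD → JPY → HKD:
HKD 300,000.00 ÷ 7.7891 (buy USD at ask) = USD 38,515.36
USD 38,515.36 ÷ 0.0088214 (buy JPY at ask) = JPY 4,366,128
JPY 4,366,128 ÷ 14.586 (buy HKD at ask) = HKD 299,336.90

Net result: HKD -663.10 (no profitable arbitrage after spreads)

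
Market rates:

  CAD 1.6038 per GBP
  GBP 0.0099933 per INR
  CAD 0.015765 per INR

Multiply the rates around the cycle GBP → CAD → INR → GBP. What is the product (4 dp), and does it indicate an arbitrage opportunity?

1.0166 (arbitrage exists)

Around GBP → CAD → INR → GBP: 1 × 1.6038 ÷ 0.015765 × 0.0099933 = 1.016635
Product > 1; profitable direction is GBP → CAD → INR → GBP.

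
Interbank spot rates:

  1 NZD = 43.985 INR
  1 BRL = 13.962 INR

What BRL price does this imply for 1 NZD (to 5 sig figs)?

NZD/BRL = 3.1503

1 NZD × 43.985 = 43.985 INR
43.985 INR ÷ 13.962 = 3.15034 BRL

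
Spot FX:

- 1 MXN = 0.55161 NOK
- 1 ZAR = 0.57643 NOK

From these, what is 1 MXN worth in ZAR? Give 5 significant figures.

1 MXN × 0.55161 = 0.55161 NOK
0.55161 NOK ÷ 0.57643 = 0.956942 ZAR

MXN/ZAR = 0.95694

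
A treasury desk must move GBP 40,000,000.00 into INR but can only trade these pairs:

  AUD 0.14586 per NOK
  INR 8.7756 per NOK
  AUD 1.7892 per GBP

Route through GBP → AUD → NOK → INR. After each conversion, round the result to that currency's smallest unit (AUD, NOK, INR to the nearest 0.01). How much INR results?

GBP 40,000,000.00 × 1.7892 = AUD 71,568,000.00
AUD 71,568,000.00 ÷ 0.14586 = NOK 490,662,278.90
NOK 490,662,278.90 × 8.7756 = INR 4,305,855,894.71

INR 4,305,855,894.71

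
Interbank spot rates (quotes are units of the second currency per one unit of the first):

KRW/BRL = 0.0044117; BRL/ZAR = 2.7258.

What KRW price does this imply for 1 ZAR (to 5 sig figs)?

1 ZAR ÷ 2.7258 = 0.366865 BRL
0.366865 BRL ÷ 0.0044117 = 83.1572 KRW

ZAR/KRW = 83.157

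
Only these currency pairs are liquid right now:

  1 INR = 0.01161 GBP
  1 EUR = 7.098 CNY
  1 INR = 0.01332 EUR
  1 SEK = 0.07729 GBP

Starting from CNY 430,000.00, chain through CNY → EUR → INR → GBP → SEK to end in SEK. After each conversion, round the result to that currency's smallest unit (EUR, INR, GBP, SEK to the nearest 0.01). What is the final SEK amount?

CNY 430,000.00 ÷ 7.098 = EUR 60,580.45
EUR 60,580.45 ÷ 0.01332 = INR 4,548,081.83
INR 4,548,081.83 × 0.01161 = GBP 52,803.23
GBP 52,803.23 ÷ 0.07729 = SEK 683,183.21

SEK 683,183.21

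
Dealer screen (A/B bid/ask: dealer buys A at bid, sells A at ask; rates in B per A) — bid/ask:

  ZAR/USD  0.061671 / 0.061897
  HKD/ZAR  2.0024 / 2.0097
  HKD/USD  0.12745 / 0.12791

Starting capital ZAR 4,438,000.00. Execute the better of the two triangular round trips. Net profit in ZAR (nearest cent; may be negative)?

Best loop ZAR → HKD → USD → ZAR:
ZAR 4,438,000.00 ÷ 2.0097 (buy HKD at ask) = HKD 2,208,289.79
HKD 2,208,289.79 × 0.12745 (sell HKD at bid) = USD 281,446.53
USD 281,446.53 ÷ 0.061897 (buy ZAR at ask) = ZAR 4,547,014.14

Net profit: ZAR 109,014.14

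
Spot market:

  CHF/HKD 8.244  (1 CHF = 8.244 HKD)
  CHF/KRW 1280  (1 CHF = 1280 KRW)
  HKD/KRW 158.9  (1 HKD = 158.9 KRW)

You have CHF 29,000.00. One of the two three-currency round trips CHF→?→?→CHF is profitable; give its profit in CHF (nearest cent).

Profitable loop is CHF → HKD → KRW → CHF:
CHF 29,000.00 × 8.244 = HKD 239,076.00
HKD 239,076.00 × 158.9 = KRW 37,989,176
KRW 37,989,176 ÷ 1280 = CHF 29,679.04
Profit = CHF 29,679.04 − CHF 29,000.00

Profit: CHF 679.04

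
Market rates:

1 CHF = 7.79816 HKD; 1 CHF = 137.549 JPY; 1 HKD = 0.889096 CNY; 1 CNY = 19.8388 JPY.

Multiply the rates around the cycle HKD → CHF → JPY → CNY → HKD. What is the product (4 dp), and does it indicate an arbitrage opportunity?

1.0000 (no arbitrage)

Around HKD → CHF → JPY → CNY → HKD: 1 ÷ 7.79816 × 137.549 ÷ 19.8388 ÷ 0.889096 = 1.000003
Product ≈ 1 (deviation 0.000%, within rounding noise).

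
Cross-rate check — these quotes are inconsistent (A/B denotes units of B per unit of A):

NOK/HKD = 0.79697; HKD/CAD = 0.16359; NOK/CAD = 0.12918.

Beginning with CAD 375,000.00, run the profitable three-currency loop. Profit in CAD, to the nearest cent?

Profit: CAD 3,472.84

Profitable loop is CAD → NOK → HKD → CAD:
CAD 375,000.00 ÷ 0.12918 = NOK 2,902,926.15
NOK 2,902,926.15 × 0.79697 = HKD 2,313,545.05
HKD 2,313,545.05 × 0.16359 = CAD 378,472.84
Profit = CAD 378,472.84 − CAD 375,000.00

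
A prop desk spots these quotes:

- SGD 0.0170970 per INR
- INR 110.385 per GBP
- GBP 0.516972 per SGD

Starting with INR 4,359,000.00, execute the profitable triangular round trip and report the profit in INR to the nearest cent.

Profitable loop is INR → GBP → SGD → INR:
INR 4,359,000.00 ÷ 110.385 = GBP 39,489.06
GBP 39,489.06 ÷ 0.516972 = SGD 76,385.30
SGD 76,385.30 ÷ 0.0170970 = INR 4,467,760.39
Profit = INR 4,467,760.39 − INR 4,359,000.00

Profit: INR 108,760.39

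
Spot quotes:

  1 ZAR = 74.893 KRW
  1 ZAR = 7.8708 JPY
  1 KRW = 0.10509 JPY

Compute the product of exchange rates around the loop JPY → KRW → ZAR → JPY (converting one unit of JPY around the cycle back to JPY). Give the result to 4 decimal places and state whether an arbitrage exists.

Around JPY → KRW → ZAR → JPY: 1 ÷ 0.10509 ÷ 74.893 × 7.8708 = 1.000037
Product ≈ 1 (deviation 0.004%, within rounding noise).

1.0000 (no arbitrage)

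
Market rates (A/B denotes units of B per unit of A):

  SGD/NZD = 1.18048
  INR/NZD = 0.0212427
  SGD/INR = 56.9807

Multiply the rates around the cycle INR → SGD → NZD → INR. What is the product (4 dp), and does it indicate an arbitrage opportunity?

Around INR → SGD → NZD → INR: 1 ÷ 56.9807 × 1.18048 ÷ 0.0212427 = 0.975262
Product < 1; profitable direction is INR → NZD → SGD → INR.

0.9753 (arbitrage exists)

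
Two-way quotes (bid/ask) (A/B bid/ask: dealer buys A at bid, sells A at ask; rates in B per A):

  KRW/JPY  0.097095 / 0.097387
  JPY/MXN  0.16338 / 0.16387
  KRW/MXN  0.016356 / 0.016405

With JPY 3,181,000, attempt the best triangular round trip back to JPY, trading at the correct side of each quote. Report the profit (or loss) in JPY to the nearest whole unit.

Net profit: JPY 79,171

Best loop JPY → KRW → MXN → JPY:
JPY 3,181,000 ÷ 0.097387 (buy KRW at ask) = KRW 32,663,497
KRW 32,663,497 × 0.016356 (sell KRW at bid) = MXN 534,244.16
MXN 534,244.16 ÷ 0.16387 (buy JPY at ask) = JPY 3,260,171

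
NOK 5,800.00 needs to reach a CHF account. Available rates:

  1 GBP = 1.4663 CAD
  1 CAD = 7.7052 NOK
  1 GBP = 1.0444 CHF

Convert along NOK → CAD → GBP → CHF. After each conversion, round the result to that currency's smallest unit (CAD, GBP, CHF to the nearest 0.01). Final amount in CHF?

CHF 536.15

NOK 5,800.00 ÷ 7.7052 = CAD 752.74
CAD 752.74 ÷ 1.4663 = GBP 513.36
GBP 513.36 × 1.0444 = CHF 536.15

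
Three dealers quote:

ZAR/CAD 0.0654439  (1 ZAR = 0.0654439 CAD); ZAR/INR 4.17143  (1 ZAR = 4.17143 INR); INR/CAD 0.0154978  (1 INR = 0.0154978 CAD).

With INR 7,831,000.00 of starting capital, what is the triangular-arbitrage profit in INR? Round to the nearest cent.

Profitable loop is INR → ZAR → CAD → INR:
INR 7,831,000.00 ÷ 4.17143 = ZAR 1,877,293.88
ZAR 1,877,293.88 × 0.0654439 = CAD 122,857.43
CAD 122,857.43 ÷ 0.0154978 = INR 7,927,411.17
Profit = INR 7,927,411.17 − INR 7,831,000.00

Profit: INR 96,411.17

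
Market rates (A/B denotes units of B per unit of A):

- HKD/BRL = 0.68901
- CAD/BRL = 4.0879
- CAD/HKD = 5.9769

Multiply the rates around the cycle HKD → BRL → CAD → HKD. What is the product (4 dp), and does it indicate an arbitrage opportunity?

1.0074 (arbitrage exists)

Around HKD → BRL → CAD → HKD: 1 × 0.68901 ÷ 4.0879 × 5.9769 = 1.007398
Product > 1; profitable direction is HKD → BRL → CAD → HKD.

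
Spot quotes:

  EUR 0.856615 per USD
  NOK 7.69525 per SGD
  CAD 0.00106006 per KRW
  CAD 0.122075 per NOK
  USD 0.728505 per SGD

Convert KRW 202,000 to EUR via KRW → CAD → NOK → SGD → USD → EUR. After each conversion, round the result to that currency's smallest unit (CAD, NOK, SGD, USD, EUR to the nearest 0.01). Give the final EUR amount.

EUR 142.25

KRW 202,000 × 0.00106006 = CAD 214.13
CAD 214.13 ÷ 0.122075 = NOK 1,754.09
NOK 1,754.09 ÷ 7.69525 = SGD 227.94
SGD 227.94 × 0.728505 = USD 166.06
USD 166.06 × 0.856615 = EUR 142.25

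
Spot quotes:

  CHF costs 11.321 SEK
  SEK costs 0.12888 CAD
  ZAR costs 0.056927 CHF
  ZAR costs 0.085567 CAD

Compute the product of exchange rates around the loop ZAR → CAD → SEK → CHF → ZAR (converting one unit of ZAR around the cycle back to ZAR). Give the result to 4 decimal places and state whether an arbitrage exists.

Around ZAR → CAD → SEK → CHF → ZAR: 1 × 0.085567 ÷ 0.12888 ÷ 11.321 ÷ 0.056927 = 1.030191
Product > 1; profitable direction is ZAR → CAD → SEK → CHF → ZAR.

1.0302 (arbitrage exists)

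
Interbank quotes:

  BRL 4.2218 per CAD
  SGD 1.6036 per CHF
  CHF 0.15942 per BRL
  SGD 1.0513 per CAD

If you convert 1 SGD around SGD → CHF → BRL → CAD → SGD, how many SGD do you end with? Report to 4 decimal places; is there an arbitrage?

Around SGD → CHF → BRL → CAD → SGD: 1 ÷ 1.6036 ÷ 0.15942 ÷ 4.2218 × 1.0513 = 0.974070
Product < 1; profitable direction is SGD → CAD → BRL → CHF → SGD.

0.9741 (arbitrage exists)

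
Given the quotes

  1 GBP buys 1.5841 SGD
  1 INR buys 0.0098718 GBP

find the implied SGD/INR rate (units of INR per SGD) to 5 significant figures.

SGD/INR = 63.947

1 SGD ÷ 1.5841 = 0.631273 GBP
0.631273 GBP ÷ 0.0098718 = 63.9471 INR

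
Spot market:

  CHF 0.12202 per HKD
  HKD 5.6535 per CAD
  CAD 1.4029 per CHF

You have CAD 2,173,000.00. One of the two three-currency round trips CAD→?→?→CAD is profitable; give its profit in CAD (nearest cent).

Profitable loop is CAD → CHF → HKD → CAD:
CAD 2,173,000.00 ÷ 1.4029 = CHF 1,548,934.35
CHF 1,548,934.35 ÷ 0.12202 = HKD 12,694,102.20
HKD 12,694,102.20 ÷ 5.6535 = CAD 2,245,352.83
Profit = CAD 2,245,352.83 − CAD 2,173,000.00

Profit: CAD 72,352.83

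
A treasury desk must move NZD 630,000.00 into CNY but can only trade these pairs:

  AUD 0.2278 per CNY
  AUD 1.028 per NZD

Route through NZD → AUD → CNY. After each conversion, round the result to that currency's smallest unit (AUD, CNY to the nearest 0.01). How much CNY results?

CNY 2,843,020.19

NZD 630,000.00 × 1.028 = AUD 647,640.00
AUD 647,640.00 ÷ 0.2278 = CNY 2,843,020.19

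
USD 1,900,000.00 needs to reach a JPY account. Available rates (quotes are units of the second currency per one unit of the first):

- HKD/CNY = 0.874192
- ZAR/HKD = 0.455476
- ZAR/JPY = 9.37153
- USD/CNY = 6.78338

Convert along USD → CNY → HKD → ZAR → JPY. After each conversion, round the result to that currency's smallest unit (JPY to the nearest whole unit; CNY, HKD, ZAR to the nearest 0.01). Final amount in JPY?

USD 1,900,000.00 × 6.78338 = CNY 12,888,422.00
CNY 12,888,422.00 ÷ 0.874192 = HKD 14,743,239.47
HKD 14,743,239.47 ÷ 0.455476 = ZAR 32,368,861.30
ZAR 32,368,861.30 × 9.37153 = JPY 303,345,755

JPY 303,345,755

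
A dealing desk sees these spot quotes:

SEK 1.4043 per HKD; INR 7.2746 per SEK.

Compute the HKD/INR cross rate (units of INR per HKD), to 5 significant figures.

HKD/INR = 10.216

1 HKD × 1.4043 = 1.4043 SEK
1.4043 SEK × 7.2746 = 10.2157 INR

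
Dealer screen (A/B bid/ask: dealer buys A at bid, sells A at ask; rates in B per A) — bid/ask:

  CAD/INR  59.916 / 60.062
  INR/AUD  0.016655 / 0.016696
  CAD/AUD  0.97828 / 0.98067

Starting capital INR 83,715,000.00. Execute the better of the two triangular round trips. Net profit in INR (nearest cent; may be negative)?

Net profit: INR 1,470,924.46

Best loop INR → AUD → CAD → INR:
INR 83,715,000.00 × 0.016655 (sell INR at bid) = AUD 1,394,273.32
AUD 1,394,273.32 ÷ 0.98067 (buy CAD at ask) = CAD 1,421,755.87
CAD 1,421,755.87 × 59.916 (sell CAD at bid) = INR 85,185,924.46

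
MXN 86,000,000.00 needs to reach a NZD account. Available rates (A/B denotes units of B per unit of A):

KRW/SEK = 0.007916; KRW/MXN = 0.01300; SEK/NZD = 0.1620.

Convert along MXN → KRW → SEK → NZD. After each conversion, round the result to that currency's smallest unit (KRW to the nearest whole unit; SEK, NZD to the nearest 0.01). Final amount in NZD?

MXN 86,000,000.00 ÷ 0.01300 = KRW 6,615,384,615
KRW 6,615,384,615 × 0.007916 = SEK 52,367,384.61
SEK 52,367,384.61 × 0.1620 = NZD 8,483,516.31

NZD 8,483,516.31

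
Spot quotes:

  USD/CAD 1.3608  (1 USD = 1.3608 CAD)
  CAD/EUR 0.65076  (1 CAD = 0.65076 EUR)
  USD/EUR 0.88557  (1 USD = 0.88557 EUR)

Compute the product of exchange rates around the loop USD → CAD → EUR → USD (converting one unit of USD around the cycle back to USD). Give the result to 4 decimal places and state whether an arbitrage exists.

1.0000 (no arbitrage)

Around USD → CAD → EUR → USD: 1 × 1.3608 × 0.65076 ÷ 0.88557 = 0.999982
Product ≈ 1 (deviation 0.002%, within rounding noise).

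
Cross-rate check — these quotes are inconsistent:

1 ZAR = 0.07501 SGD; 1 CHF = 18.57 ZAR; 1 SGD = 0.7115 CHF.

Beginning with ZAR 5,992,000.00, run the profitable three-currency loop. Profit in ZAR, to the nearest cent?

Profitable loop is ZAR → CHF → SGD → ZAR:
ZAR 5,992,000.00 ÷ 18.57 = CHF 322,670.97
CHF 322,670.97 ÷ 0.7115 = SGD 453,508.05
SGD 453,508.05 ÷ 0.07501 = ZAR 6,045,967.82
Profit = ZAR 6,045,967.82 − ZAR 5,992,000.00

Profit: ZAR 53,967.82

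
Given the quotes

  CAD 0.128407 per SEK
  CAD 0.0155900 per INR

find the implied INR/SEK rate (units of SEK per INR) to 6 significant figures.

INR/SEK = 0.121411

1 INR × 0.0155900 = 0.01559 CAD
0.01559 CAD ÷ 0.128407 = 0.121411 SEK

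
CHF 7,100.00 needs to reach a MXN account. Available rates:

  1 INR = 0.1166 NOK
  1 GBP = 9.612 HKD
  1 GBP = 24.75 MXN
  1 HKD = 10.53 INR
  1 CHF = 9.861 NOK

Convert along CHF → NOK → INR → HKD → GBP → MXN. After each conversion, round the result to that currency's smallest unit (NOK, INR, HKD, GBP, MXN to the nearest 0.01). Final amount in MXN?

CHF 7,100.00 × 9.861 = NOK 70,013.10
NOK 70,013.10 ÷ 0.1166 = INR 600,455.40
INR 600,455.40 ÷ 10.53 = HKD 57,023.30
HKD 57,023.30 ÷ 9.612 = GBP 5,932.51
GBP 5,932.51 × 24.75 = MXN 146,829.62

MXN 146,829.62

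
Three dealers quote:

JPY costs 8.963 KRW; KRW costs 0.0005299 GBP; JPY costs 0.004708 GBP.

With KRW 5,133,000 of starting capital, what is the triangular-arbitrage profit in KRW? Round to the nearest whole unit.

Profit: KRW 45,239

Profitable loop is KRW → GBP → JPY → KRW:
KRW 5,133,000 × 0.0005299 = GBP 2,719.98
GBP 2,719.98 ÷ 0.004708 = JPY 577,735
JPY 577,735 × 8.963 = KRW 5,178,239
Profit = KRW 5,178,239 − KRW 5,133,000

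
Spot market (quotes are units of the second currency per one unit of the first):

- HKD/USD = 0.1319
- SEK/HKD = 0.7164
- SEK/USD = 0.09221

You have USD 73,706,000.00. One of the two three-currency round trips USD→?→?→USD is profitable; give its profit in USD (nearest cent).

Profitable loop is USD → SEK → HKD → USD:
USD 73,706,000.00 ÷ 0.09221 = SEK 799,327,621.73
SEK 799,327,621.73 × 0.7164 = HKD 572,638,308.21
HKD 572,638,308.21 × 0.1319 = USD 75,530,992.85
Profit = USD 75,530,992.85 − USD 73,706,000.00

Profit: USD 1,824,992.85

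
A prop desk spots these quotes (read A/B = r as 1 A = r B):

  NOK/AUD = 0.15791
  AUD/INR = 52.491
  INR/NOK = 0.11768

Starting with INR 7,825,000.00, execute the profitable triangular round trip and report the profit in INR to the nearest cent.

Profitable loop is INR → AUD → NOK → INR:
INR 7,825,000.00 ÷ 52.491 = AUD 149,073.17
AUD 149,073.17 ÷ 0.15791 = NOK 944,038.85
NOK 944,038.85 ÷ 0.11768 = INR 8,022,084.02
Profit = INR 8,022,084.02 − INR 7,825,000.00

Profit: INR 197,084.02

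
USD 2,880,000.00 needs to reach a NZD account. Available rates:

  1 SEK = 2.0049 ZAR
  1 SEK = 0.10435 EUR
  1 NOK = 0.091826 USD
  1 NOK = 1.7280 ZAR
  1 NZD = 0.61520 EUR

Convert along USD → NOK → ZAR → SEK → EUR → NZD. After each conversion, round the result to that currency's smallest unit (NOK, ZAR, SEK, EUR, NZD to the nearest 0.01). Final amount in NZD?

NZD 4,585,154.45

USD 2,880,000.00 ÷ 0.091826 = NOK 31,363,666.06
NOK 31,363,666.06 × 1.7280 = ZAR 54,196,414.95
ZAR 54,196,414.95 ÷ 2.0049 = SEK 27,031,979.13
SEK 27,031,979.13 × 0.10435 = EUR 2,820,787.02
EUR 2,820,787.02 ÷ 0.61520 = NZD 4,585,154.45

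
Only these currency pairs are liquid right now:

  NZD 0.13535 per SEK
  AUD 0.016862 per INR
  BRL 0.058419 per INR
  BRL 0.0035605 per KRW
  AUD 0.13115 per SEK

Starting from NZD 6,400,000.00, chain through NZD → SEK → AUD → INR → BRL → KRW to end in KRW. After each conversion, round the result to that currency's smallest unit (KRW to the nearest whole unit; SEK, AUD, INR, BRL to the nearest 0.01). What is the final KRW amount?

KRW 6,034,260,466

NZD 6,400,000.00 ÷ 0.13535 = SEK 47,284,817.14
SEK 47,284,817.14 × 0.13115 = AUD 6,201,403.77
AUD 6,201,403.77 ÷ 0.016862 = INR 367,773,915.91
INR 367,773,915.91 × 0.058419 = BRL 21,484,984.39
BRL 21,484,984.39 ÷ 0.0035605 = KRW 6,034,260,466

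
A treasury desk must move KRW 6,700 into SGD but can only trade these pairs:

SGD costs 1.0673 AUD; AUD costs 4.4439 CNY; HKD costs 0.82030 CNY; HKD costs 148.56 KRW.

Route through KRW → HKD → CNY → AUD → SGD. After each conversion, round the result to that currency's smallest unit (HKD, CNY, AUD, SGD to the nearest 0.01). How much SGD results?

SGD 7.80

KRW 6,700 ÷ 148.56 = HKD 45.10
HKD 45.10 × 0.82030 = CNY 37.00
CNY 37.00 ÷ 4.4439 = AUD 8.33
AUD 8.33 ÷ 1.0673 = SGD 7.80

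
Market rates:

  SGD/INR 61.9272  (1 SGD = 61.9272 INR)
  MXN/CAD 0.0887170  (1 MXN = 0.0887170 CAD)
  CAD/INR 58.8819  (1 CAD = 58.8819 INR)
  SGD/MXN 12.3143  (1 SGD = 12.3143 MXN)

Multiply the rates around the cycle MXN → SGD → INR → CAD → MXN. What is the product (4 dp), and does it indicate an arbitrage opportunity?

Around MXN → SGD → INR → CAD → MXN: 1 ÷ 12.3143 × 61.9272 ÷ 58.8819 ÷ 0.0887170 = 0.962682
Product < 1; profitable direction is MXN → CAD → INR → SGD → MXN.

0.9627 (arbitrage exists)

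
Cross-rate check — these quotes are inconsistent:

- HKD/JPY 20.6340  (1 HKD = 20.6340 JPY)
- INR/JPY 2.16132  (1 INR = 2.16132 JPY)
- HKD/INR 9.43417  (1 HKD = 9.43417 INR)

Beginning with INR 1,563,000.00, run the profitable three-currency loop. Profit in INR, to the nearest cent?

Profitable loop is INR → HKD → JPY → INR:
INR 1,563,000.00 ÷ 9.43417 = HKD 165,674.35
HKD 165,674.35 × 20.6340 = JPY 3,418,525
JPY 3,418,525 ÷ 2.16132 = INR 1,581,683.68
Profit = INR 1,581,683.68 − INR 1,563,000.00

Profit: INR 18,683.68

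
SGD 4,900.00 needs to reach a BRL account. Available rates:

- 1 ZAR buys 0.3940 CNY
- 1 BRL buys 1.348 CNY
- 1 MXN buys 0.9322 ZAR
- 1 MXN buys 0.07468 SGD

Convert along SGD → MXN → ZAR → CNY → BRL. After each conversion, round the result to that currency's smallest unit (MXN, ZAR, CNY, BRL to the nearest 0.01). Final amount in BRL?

BRL 17,877.51

SGD 4,900.00 ÷ 0.07468 = MXN 65,613.28
MXN 65,613.28 × 0.9322 = ZAR 61,164.70
ZAR 61,164.70 × 0.3940 = CNY 24,098.89
CNY 24,098.89 ÷ 1.348 = BRL 17,877.51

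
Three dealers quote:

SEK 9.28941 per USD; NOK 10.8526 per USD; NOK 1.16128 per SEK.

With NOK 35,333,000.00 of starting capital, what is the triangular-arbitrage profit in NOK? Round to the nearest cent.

Profitable loop is NOK → SEK → USD → NOK:
NOK 35,333,000.00 ÷ 1.16128 = SEK 30,425,909.34
SEK 30,425,909.34 ÷ 9.28941 = USD 3,275,332.81
USD 3,275,332.81 × 10.8526 = NOK 35,545,876.83
Profit = NOK 35,545,876.83 − NOK 35,333,000.00

Profit: NOK 212,876.83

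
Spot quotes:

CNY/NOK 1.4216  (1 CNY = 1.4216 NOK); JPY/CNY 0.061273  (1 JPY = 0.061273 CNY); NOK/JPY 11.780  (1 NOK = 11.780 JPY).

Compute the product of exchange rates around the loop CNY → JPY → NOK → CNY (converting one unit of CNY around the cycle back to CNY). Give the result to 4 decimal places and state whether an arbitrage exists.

Around CNY → JPY → NOK → CNY: 1 ÷ 0.061273 ÷ 11.780 ÷ 1.4216 = 0.974559
Product < 1; profitable direction is CNY → NOK → JPY → CNY.

0.9746 (arbitrage exists)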